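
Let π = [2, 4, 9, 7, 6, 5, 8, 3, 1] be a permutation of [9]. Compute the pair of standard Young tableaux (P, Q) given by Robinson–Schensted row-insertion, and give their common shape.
P = [1, 3, 5, 8] / [2] / [4] / [6] / [7] / [9];  Q = [1, 2, 3, 7] / [4] / [5] / [6] / [8] / [9];  common shape = (4, 1, 1, 1, 1, 1)

Row-insert the values π_1, π_2, … into P one at a time, bumping the leftmost entry strictly greater than the inserted value down to the next row. The recording tableau Q records, in position (i, j), the step at which that cell was added to P.
  Insert 2 (step 1): P = [2];  Q = [1]
  Insert 4 (step 2): P = [2, 4];  Q = [1, 2]
  Insert 9 (step 3): P = [2, 4, 9];  Q = [1, 2, 3]
  Insert 7 (step 4): P = [2, 4, 7] / [9];  Q = [1, 2, 3] / [4]
  Insert 6 (step 5): P = [2, 4, 6] / [7] / [9];  Q = [1, 2, 3] / [4] / [5]
  Insert 5 (step 6): P = [2, 4, 5] / [6] / [7] / [9];  Q = [1, 2, 3] / [4] / [5] / [6]
  Insert 8 (step 7): P = [2, 4, 5, 8] / [6] / [7] / [9];  Q = [1, 2, 3, 7] / [4] / [5] / [6]
  Insert 3 (step 8): P = [2, 3, 5, 8] / [4] / [6] / [7] / [9];  Q = [1, 2, 3, 7] / [4] / [5] / [6] / [8]
  Insert 1 (step 9): P = [1, 3, 5, 8] / [2] / [4] / [6] / [7] / [9];  Q = [1, 2, 3, 7] / [4] / [5] / [6] / [8] / [9]
Final shape: (4, 1, 1, 1, 1, 1).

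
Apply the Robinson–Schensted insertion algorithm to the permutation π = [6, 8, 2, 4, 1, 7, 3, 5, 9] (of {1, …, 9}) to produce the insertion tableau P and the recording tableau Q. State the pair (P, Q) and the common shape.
P = [1, 3, 5, 9] / [2, 4, 7] / [6, 8];  Q = [1, 2, 6, 9] / [3, 4, 8] / [5, 7];  common shape = (4, 3, 2)

Row-insert the values π_1, π_2, … into P one at a time, bumping the leftmost entry strictly greater than the inserted value down to the next row. The recording tableau Q records, in position (i, j), the step at which that cell was added to P.
  Insert 6 (step 1): P = [6];  Q = [1]
  Insert 8 (step 2): P = [6, 8];  Q = [1, 2]
  Insert 2 (step 3): P = [2, 8] / [6];  Q = [1, 2] / [3]
  Insert 4 (step 4): P = [2, 4] / [6, 8];  Q = [1, 2] / [3, 4]
  Insert 1 (step 5): P = [1, 4] / [2, 8] / [6];  Q = [1, 2] / [3, 4] / [5]
  Insert 7 (step 6): P = [1, 4, 7] / [2, 8] / [6];  Q = [1, 2, 6] / [3, 4] / [5]
  Insert 3 (step 7): P = [1, 3, 7] / [2, 4] / [6, 8];  Q = [1, 2, 6] / [3, 4] / [5, 7]
  Insert 5 (step 8): P = [1, 3, 5] / [2, 4, 7] / [6, 8];  Q = [1, 2, 6] / [3, 4, 8] / [5, 7]
  Insert 9 (step 9): P = [1, 3, 5, 9] / [2, 4, 7] / [6, 8];  Q = [1, 2, 6, 9] / [3, 4, 8] / [5, 7]
Final shape: (4, 3, 2).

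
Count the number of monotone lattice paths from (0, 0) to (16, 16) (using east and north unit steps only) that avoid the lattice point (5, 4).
Number of paths = 430718562

Total paths from (0, 0) to (16, 16): C(32, 16) = 601080390. Paths through (5, 4): (paths (0, 0) → (5, 4)) × (paths (5, 4) → (16, 16)) = C(9, 5) · C(23, 11) = 126 · 1352078 = 170361828. Avoidance count = 601080390 − 170361828 = 430718562.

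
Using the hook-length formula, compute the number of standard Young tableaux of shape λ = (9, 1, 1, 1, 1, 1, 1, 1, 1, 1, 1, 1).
# SYT of shape (9, 1, 1, 1, 1, 1, 1, 1, 1, 1, 1, 1) = 75582

Hook-length formula: f^λ = n! / Π hook(c), product over all cells c of the Young diagram. For λ = (9, 1, 1, 1, 1, 1, 1, 1, 1, 1, 1, 1), n = 20 boxes. Hook lengths by row (left-to-right, top-to-bottom): [20, 8, 7, 6, 5, 4, 3, 2, 1]; [11]; [10]; [9]; [8]; [7]; [6]; [5]; [4]; [3]; [2]; [1]. Product of hooks = 32188907520000. So f^λ = 20! / 32188907520000 = 2432902008176640000 / 32188907520000 = 75582.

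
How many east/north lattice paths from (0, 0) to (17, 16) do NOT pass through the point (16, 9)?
Number of paths = 1150459310

Total paths from (0, 0) to (17, 16): C(33, 17) = 1166803110. Paths through (16, 9): (paths (0, 0) → (16, 9)) × (paths (16, 9) → (17, 16)) = C(25, 16) · C(8, 1) = 2042975 · 8 = 16343800. Avoidance count = 1166803110 − 16343800 = 1150459310.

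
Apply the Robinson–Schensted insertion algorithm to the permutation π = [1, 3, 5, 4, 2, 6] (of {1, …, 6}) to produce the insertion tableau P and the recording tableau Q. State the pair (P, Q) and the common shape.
P = [1, 2, 4, 6] / [3] / [5];  Q = [1, 2, 3, 6] / [4] / [5];  common shape = (4, 1, 1)

Row-insert the values π_1, π_2, … into P one at a time, bumping the leftmost entry strictly greater than the inserted value down to the next row. The recording tableau Q records, in position (i, j), the step at which that cell was added to P.
  Insert 1 (step 1): P = [1];  Q = [1]
  Insert 3 (step 2): P = [1, 3];  Q = [1, 2]
  Insert 5 (step 3): P = [1, 3, 5];  Q = [1, 2, 3]
  Insert 4 (step 4): P = [1, 3, 4] / [5];  Q = [1, 2, 3] / [4]
  Insert 2 (step 5): P = [1, 2, 4] / [3] / [5];  Q = [1, 2, 3] / [4] / [5]
  Insert 6 (step 6): P = [1, 2, 4, 6] / [3] / [5];  Q = [1, 2, 3, 6] / [4] / [5]
Final shape: (4, 1, 1).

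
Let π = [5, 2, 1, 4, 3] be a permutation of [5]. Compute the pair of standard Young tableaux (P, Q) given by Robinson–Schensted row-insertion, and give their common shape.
P = [1, 3] / [2, 4] / [5];  Q = [1, 4] / [2, 5] / [3];  common shape = (2, 2, 1)

Row-insert the values π_1, π_2, … into P one at a time, bumping the leftmost entry strictly greater than the inserted value down to the next row. The recording tableau Q records, in position (i, j), the step at which that cell was added to P.
  Insert 5 (step 1): P = [5];  Q = [1]
  Insert 2 (step 2): P = [2] / [5];  Q = [1] / [2]
  Insert 1 (step 3): P = [1] / [2] / [5];  Q = [1] / [2] / [3]
  Insert 4 (step 4): P = [1, 4] / [2] / [5];  Q = [1, 4] / [2] / [3]
  Insert 3 (step 5): P = [1, 3] / [2, 4] / [5];  Q = [1, 4] / [2, 5] / [3]
Final shape: (2, 2, 1).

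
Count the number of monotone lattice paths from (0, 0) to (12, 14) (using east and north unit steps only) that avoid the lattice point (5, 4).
Number of paths = 7207252

Total paths from (0, 0) to (12, 14): C(26, 12) = 9657700. Paths through (5, 4): (paths (0, 0) → (5, 4)) × (paths (5, 4) → (12, 14)) = C(9, 5) · C(17, 7) = 126 · 19448 = 2450448. Avoidance count = 9657700 − 2450448 = 7207252.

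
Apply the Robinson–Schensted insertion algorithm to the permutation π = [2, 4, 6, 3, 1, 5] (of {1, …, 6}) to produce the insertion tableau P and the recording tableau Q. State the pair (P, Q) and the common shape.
P = [1, 3, 5] / [2, 6] / [4];  Q = [1, 2, 3] / [4, 6] / [5];  common shape = (3, 2, 1)

Row-insert the values π_1, π_2, … into P one at a time, bumping the leftmost entry strictly greater than the inserted value down to the next row. The recording tableau Q records, in position (i, j), the step at which that cell was added to P.
  Insert 2 (step 1): P = [2];  Q = [1]
  Insert 4 (step 2): P = [2, 4];  Q = [1, 2]
  Insert 6 (step 3): P = [2, 4, 6];  Q = [1, 2, 3]
  Insert 3 (step 4): P = [2, 3, 6] / [4];  Q = [1, 2, 3] / [4]
  Insert 1 (step 5): P = [1, 3, 6] / [2] / [4];  Q = [1, 2, 3] / [4] / [5]
  Insert 5 (step 6): P = [1, 3, 5] / [2, 6] / [4];  Q = [1, 2, 3] / [4, 6] / [5]
Final shape: (3, 2, 1).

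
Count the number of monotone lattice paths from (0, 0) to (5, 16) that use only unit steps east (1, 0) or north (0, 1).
Number of paths = 20349

A monotone lattice path from (0, 0) to (5, 16) consists of 5 east steps and 16 north steps in some order, so it is determined by which 5 of the 21 steps are east. The count is C(21, 5) = 20349.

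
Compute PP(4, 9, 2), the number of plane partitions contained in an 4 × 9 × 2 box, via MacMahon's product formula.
PP(4, 9, 2) = 143143

Evaluate the triple product over i = 1..4, j = 1..9, k = 1..2. The factors are (2/1) · (3/2) · (3/2) · (4/3) · (4/3) · (5/4) · (5/4) · (6/5) · … (72 factors total). The numerators and denominators telescope so the product is an integer; carrying out the multiplication exactly gives PP(4, 9, 2) = 143143.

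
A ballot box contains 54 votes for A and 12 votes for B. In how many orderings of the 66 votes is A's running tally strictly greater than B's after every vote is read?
Strict-lead orderings = 3132741488240

Total orderings of the 66 votes with 54 for A: C(66, 54) = 4922879481520. By the Bertrand ballot formula (Cycle Lemma / reflection principle), the number of orderings in which A is strictly ahead of B throughout is (p − q)/(p + q) · C(p + q, p) = (54 − 12)/(54 + 12) · 4922879481520 = 3132741488240.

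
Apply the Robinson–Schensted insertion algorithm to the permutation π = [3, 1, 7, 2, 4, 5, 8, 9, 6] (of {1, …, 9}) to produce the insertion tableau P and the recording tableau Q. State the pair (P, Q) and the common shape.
P = [1, 2, 4, 5, 6, 9] / [3, 7, 8];  Q = [1, 3, 5, 6, 7, 8] / [2, 4, 9];  common shape = (6, 3)

Row-insert the values π_1, π_2, … into P one at a time, bumping the leftmost entry strictly greater than the inserted value down to the next row. The recording tableau Q records, in position (i, j), the step at which that cell was added to P.
  Insert 3 (step 1): P = [3];  Q = [1]
  Insert 1 (step 2): P = [1] / [3];  Q = [1] / [2]
  Insert 7 (step 3): P = [1, 7] / [3];  Q = [1, 3] / [2]
  Insert 2 (step 4): P = [1, 2] / [3, 7];  Q = [1, 3] / [2, 4]
  Insert 4 (step 5): P = [1, 2, 4] / [3, 7];  Q = [1, 3, 5] / [2, 4]
  Insert 5 (step 6): P = [1, 2, 4, 5] / [3, 7];  Q = [1, 3, 5, 6] / [2, 4]
  Insert 8 (step 7): P = [1, 2, 4, 5, 8] / [3, 7];  Q = [1, 3, 5, 6, 7] / [2, 4]
  Insert 9 (step 8): P = [1, 2, 4, 5, 8, 9] / [3, 7];  Q = [1, 3, 5, 6, 7, 8] / [2, 4]
  Insert 6 (step 9): P = [1, 2, 4, 5, 6, 9] / [3, 7, 8];  Q = [1, 3, 5, 6, 7, 8] / [2, 4, 9]
Final shape: (6, 3).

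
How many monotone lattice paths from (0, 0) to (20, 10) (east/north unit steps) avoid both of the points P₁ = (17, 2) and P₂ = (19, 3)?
Number of paths = 30008584

Inclusion–exclusion. Total paths: C(30, 20) = 30045015. Through P₁: C(19, 17)·C(11, 3) = 28215. Through P₂: C(22, 19)·C(8, 1) = 12320. Since P₁ is strictly southwest of P₂, a monotone path through both must visit P₁ then P₂; paths through both = C(19, 17)·C(3, 2)·C(8, 1) = 4104. Avoid both = 30045015 − 28215 − 12320 + 4104 = 30008584.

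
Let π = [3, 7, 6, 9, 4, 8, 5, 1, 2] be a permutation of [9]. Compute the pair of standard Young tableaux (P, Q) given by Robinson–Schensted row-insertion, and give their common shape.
P = [1, 2, 5] / [3, 4] / [6, 8] / [7, 9];  Q = [1, 2, 4] / [3, 6] / [5, 7] / [8, 9];  common shape = (3, 2, 2, 2)

Row-insert the values π_1, π_2, … into P one at a time, bumping the leftmost entry strictly greater than the inserted value down to the next row. The recording tableau Q records, in position (i, j), the step at which that cell was added to P.
  Insert 3 (step 1): P = [3];  Q = [1]
  Insert 7 (step 2): P = [3, 7];  Q = [1, 2]
  Insert 6 (step 3): P = [3, 6] / [7];  Q = [1, 2] / [3]
  Insert 9 (step 4): P = [3, 6, 9] / [7];  Q = [1, 2, 4] / [3]
  Insert 4 (step 5): P = [3, 4, 9] / [6] / [7];  Q = [1, 2, 4] / [3] / [5]
  Insert 8 (step 6): P = [3, 4, 8] / [6, 9] / [7];  Q = [1, 2, 4] / [3, 6] / [5]
  Insert 5 (step 7): P = [3, 4, 5] / [6, 8] / [7, 9];  Q = [1, 2, 4] / [3, 6] / [5, 7]
  Insert 1 (step 8): P = [1, 4, 5] / [3, 8] / [6, 9] / [7];  Q = [1, 2, 4] / [3, 6] / [5, 7] / [8]
  Insert 2 (step 9): P = [1, 2, 5] / [3, 4] / [6, 8] / [7, 9];  Q = [1, 2, 4] / [3, 6] / [5, 7] / [8, 9]
Final shape: (3, 2, 2, 2).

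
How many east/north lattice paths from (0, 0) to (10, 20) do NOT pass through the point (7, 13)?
Number of paths = 20742615

Total paths from (0, 0) to (10, 20): C(30, 10) = 30045015. Paths through (7, 13): (paths (0, 0) → (7, 13)) × (paths (7, 13) → (10, 20)) = C(20, 7) · C(10, 3) = 77520 · 120 = 9302400. Avoidance count = 30045015 − 9302400 = 20742615.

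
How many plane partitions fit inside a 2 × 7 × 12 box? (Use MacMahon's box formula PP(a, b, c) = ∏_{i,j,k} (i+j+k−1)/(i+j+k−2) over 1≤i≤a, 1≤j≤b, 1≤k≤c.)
PP(2, 7, 12) = 488259720

Evaluate the triple product over i = 1..2, j = 1..7, k = 1..12. The factors are (2/1) · (3/2) · (4/3) · (5/4) · (6/5) · (7/6) · (8/7) · (9/8) · … (168 factors total). The numerators and denominators telescope so the product is an integer; carrying out the multiplication exactly gives PP(2, 7, 12) = 488259720.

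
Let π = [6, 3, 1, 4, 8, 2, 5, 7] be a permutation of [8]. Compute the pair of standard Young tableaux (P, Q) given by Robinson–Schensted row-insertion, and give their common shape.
P = [1, 2, 5, 7] / [3, 4, 8] / [6];  Q = [1, 4, 5, 8] / [2, 6, 7] / [3];  common shape = (4, 3, 1)

Row-insert the values π_1, π_2, … into P one at a time, bumping the leftmost entry strictly greater than the inserted value down to the next row. The recording tableau Q records, in position (i, j), the step at which that cell was added to P.
  Insert 6 (step 1): P = [6];  Q = [1]
  Insert 3 (step 2): P = [3] / [6];  Q = [1] / [2]
  Insert 1 (step 3): P = [1] / [3] / [6];  Q = [1] / [2] / [3]
  Insert 4 (step 4): P = [1, 4] / [3] / [6];  Q = [1, 4] / [2] / [3]
  Insert 8 (step 5): P = [1, 4, 8] / [3] / [6];  Q = [1, 4, 5] / [2] / [3]
  Insert 2 (step 6): P = [1, 2, 8] / [3, 4] / [6];  Q = [1, 4, 5] / [2, 6] / [3]
  Insert 5 (step 7): P = [1, 2, 5] / [3, 4, 8] / [6];  Q = [1, 4, 5] / [2, 6, 7] / [3]
  Insert 7 (step 8): P = [1, 2, 5, 7] / [3, 4, 8] / [6];  Q = [1, 4, 5, 8] / [2, 6, 7] / [3]
Final shape: (4, 3, 1).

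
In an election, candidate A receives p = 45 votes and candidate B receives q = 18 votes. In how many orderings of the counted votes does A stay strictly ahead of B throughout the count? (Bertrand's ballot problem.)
Strict-lead orderings = 1109448779376105

Total orderings of the 63 votes with 45 for A: C(63, 45) = 2588713818544245. By the Bertrand ballot formula (Cycle Lemma / reflection principle), the number of orderings in which A is strictly ahead of B throughout is (p − q)/(p + q) · C(p + q, p) = (45 − 18)/(45 + 18) · 2588713818544245 = 1109448779376105.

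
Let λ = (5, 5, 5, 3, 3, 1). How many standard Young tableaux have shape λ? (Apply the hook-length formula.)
# SYT of shape (5, 5, 5, 3, 3, 1) = 640179540

Hook-length formula: f^λ = n! / Π hook(c), product over all cells c of the Young diagram. For λ = (5, 5, 5, 3, 3, 1), n = 22 boxes. Hook lengths by row (left-to-right, top-to-bottom): [10, 8, 7, 4, 3]; [9, 7, 6, 3, 2]; [8, 6, 5, 2, 1]; [5, 3, 2]; [4, 2, 1]; [1]. Product of hooks = 1755758592000. So f^λ = 22! / 1755758592000 = 1124000727777607680000 / 1755758592000 = 640179540.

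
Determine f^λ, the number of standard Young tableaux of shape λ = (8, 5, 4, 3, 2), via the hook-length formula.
# SYT of shape (8, 5, 4, 3, 2) = 2483120640

Hook-length formula: f^λ = n! / Π hook(c), product over all cells c of the Young diagram. For λ = (8, 5, 4, 3, 2), n = 22 boxes. Hook lengths by row (left-to-right, top-to-bottom): [12, 11, 9, 7, 5, 3, 2, 1]; [8, 7, 5, 3, 1]; [6, 5, 3, 1]; [4, 3, 1]; [2, 1]. Product of hooks = 452656512000. So f^λ = 22! / 452656512000 = 1124000727777607680000 / 452656512000 = 2483120640.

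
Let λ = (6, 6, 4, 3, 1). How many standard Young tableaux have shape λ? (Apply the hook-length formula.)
# SYT of shape (6, 6, 4, 3, 1) = 83140200

Hook-length formula: f^λ = n! / Π hook(c), product over all cells c of the Young diagram. For λ = (6, 6, 4, 3, 1), n = 20 boxes. Hook lengths by row (left-to-right, top-to-bottom): [10, 8, 7, 5, 3, 2]; [9, 7, 6, 4, 2, 1]; [6, 4, 3, 1]; [4, 2, 1]; [1]. Product of hooks = 29262643200. So f^λ = 20! / 29262643200 = 2432902008176640000 / 29262643200 = 83140200.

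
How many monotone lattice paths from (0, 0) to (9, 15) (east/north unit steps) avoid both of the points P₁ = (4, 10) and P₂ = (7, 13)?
Number of paths = 710252

Inclusion–exclusion. Total paths: C(24, 9) = 1307504. Through P₁: C(14, 4)·C(10, 5) = 252252. Through P₂: C(20, 7)·C(4, 2) = 465120. Since P₁ is strictly southwest of P₂, a monotone path through both must visit P₁ then P₂; paths through both = C(14, 4)·C(6, 3)·C(4, 2) = 120120. Avoid both = 1307504 − 252252 − 465120 + 120120 = 710252.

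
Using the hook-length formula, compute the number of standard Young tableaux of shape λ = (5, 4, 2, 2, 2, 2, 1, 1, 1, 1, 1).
# SYT of shape (5, 4, 2, 2, 2, 2, 1, 1, 1, 1, 1) = 262637760

Hook-length formula: f^λ = n! / Π hook(c), product over all cells c of the Young diagram. For λ = (5, 4, 2, 2, 2, 2, 1, 1, 1, 1, 1), n = 22 boxes. Hook lengths by row (left-to-right, top-to-bottom): [15, 9, 4, 3, 1]; [13, 7, 2, 1]; [10, 4]; [9, 3]; [8, 2]; [7, 1]; [5]; [4]; [3]; [2]; [1]. Product of hooks = 4279661568000. So f^λ = 22! / 4279661568000 = 1124000727777607680000 / 4279661568000 = 262637760.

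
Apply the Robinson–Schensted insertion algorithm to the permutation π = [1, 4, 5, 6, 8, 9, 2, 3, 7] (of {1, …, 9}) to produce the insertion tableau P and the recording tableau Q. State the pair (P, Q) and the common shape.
P = [1, 2, 3, 6, 7, 9] / [4, 5, 8];  Q = [1, 2, 3, 4, 5, 6] / [7, 8, 9];  common shape = (6, 3)

Row-insert the values π_1, π_2, … into P one at a time, bumping the leftmost entry strictly greater than the inserted value down to the next row. The recording tableau Q records, in position (i, j), the step at which that cell was added to P.
  Insert 1 (step 1): P = [1];  Q = [1]
  Insert 4 (step 2): P = [1, 4];  Q = [1, 2]
  Insert 5 (step 3): P = [1, 4, 5];  Q = [1, 2, 3]
  Insert 6 (step 4): P = [1, 4, 5, 6];  Q = [1, 2, 3, 4]
  Insert 8 (step 5): P = [1, 4, 5, 6, 8];  Q = [1, 2, 3, 4, 5]
  Insert 9 (step 6): P = [1, 4, 5, 6, 8, 9];  Q = [1, 2, 3, 4, 5, 6]
  Insert 2 (step 7): P = [1, 2, 5, 6, 8, 9] / [4];  Q = [1, 2, 3, 4, 5, 6] / [7]
  Insert 3 (step 8): P = [1, 2, 3, 6, 8, 9] / [4, 5];  Q = [1, 2, 3, 4, 5, 6] / [7, 8]
  Insert 7 (step 9): P = [1, 2, 3, 6, 7, 9] / [4, 5, 8];  Q = [1, 2, 3, 4, 5, 6] / [7, 8, 9]
Final shape: (6, 3).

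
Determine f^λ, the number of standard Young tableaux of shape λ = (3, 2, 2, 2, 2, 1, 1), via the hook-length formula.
# SYT of shape (3, 2, 2, 2, 2, 1, 1) = 2860

Hook-length formula: f^λ = n! / Π hook(c), product over all cells c of the Young diagram. For λ = (3, 2, 2, 2, 2, 1, 1), n = 13 boxes. Hook lengths by row (left-to-right, top-to-bottom): [9, 6, 1]; [7, 4]; [6, 3]; [5, 2]; [4, 1]; [2]; [1]. Product of hooks = 2177280. So f^λ = 13! / 2177280 = 6227020800 / 2177280 = 2860.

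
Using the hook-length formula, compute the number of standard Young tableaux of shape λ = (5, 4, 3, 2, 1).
# SYT of shape (5, 4, 3, 2, 1) = 292864

Hook-length formula: f^λ = n! / Π hook(c), product over all cells c of the Young diagram. For λ = (5, 4, 3, 2, 1), n = 15 boxes. Hook lengths by row (left-to-right, top-to-bottom): [9, 7, 5, 3, 1]; [7, 5, 3, 1]; [5, 3, 1]; [3, 1]; [1]. Product of hooks = 4465125. So f^λ = 15! / 4465125 = 1307674368000 / 4465125 = 292864.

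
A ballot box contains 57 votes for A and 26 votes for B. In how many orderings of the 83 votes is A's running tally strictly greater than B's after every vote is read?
Strict-lead orderings = 901624422418785838008

Total orderings of the 83 votes with 57 for A: C(83, 57) = 2414026679379329824344. By the Bertrand ballot formula (Cycle Lemma / reflection principle), the number of orderings in which A is strictly ahead of B throughout is (p − q)/(p + q) · C(p + q, p) = (57 − 26)/(57 + 26) · 2414026679379329824344 = 901624422418785838008.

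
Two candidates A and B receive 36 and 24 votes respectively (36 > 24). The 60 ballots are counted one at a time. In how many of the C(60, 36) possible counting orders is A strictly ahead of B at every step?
Strict-lead orderings = 7210477496434485

Total orderings of the 60 votes with 36 for A: C(60, 36) = 36052387482172425. By the Bertrand ballot formula (Cycle Lemma / reflection principle), the number of orderings in which A is strictly ahead of B throughout is (p − q)/(p + q) · C(p + q, p) = (36 − 24)/(36 + 24) · 36052387482172425 = 7210477496434485.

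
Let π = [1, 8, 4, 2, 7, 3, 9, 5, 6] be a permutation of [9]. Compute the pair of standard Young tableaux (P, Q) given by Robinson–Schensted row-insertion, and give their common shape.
P = [1, 2, 3, 5, 6] / [4, 7, 9] / [8];  Q = [1, 2, 5, 7, 9] / [3, 6, 8] / [4];  common shape = (5, 3, 1)

Row-insert the values π_1, π_2, … into P one at a time, bumping the leftmost entry strictly greater than the inserted value down to the next row. The recording tableau Q records, in position (i, j), the step at which that cell was added to P.
  Insert 1 (step 1): P = [1];  Q = [1]
  Insert 8 (step 2): P = [1, 8];  Q = [1, 2]
  Insert 4 (step 3): P = [1, 4] / [8];  Q = [1, 2] / [3]
  Insert 2 (step 4): P = [1, 2] / [4] / [8];  Q = [1, 2] / [3] / [4]
  Insert 7 (step 5): P = [1, 2, 7] / [4] / [8];  Q = [1, 2, 5] / [3] / [4]
  Insert 3 (step 6): P = [1, 2, 3] / [4, 7] / [8];  Q = [1, 2, 5] / [3, 6] / [4]
  Insert 9 (step 7): P = [1, 2, 3, 9] / [4, 7] / [8];  Q = [1, 2, 5, 7] / [3, 6] / [4]
  Insert 5 (step 8): P = [1, 2, 3, 5] / [4, 7, 9] / [8];  Q = [1, 2, 5, 7] / [3, 6, 8] / [4]
  Insert 6 (step 9): P = [1, 2, 3, 5, 6] / [4, 7, 9] / [8];  Q = [1, 2, 5, 7, 9] / [3, 6, 8] / [4]
Final shape: (5, 3, 1).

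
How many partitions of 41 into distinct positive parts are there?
q(41) = 1260

A partition into distinct parts is a strictly decreasing sequence summing to n. The recurrence d(n, m) = d(n, m−1) + d(n−m, m−1) (use part m at most once) with q(n) = d(n, n) gives q(41) = 1260. (Euler's theorem: # distinct-part partitions = # odd-part partitions.)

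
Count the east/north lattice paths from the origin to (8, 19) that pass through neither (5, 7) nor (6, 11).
Number of paths = 1480995

Inclusion–exclusion. Total paths: C(27, 8) = 2220075. Through P₁: C(12, 5)·C(15, 3) = 360360. Through P₂: C(17, 6)·C(10, 2) = 556920. Since P₁ is strictly southwest of P₂, a monotone path through both must visit P₁ then P₂; paths through both = C(12, 5)·C(5, 1)·C(10, 2) = 178200. Avoid both = 2220075 − 360360 − 556920 + 178200 = 1480995.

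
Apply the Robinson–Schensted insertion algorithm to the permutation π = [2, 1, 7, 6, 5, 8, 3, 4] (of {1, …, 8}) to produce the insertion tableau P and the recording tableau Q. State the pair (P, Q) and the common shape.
P = [1, 3, 4] / [2, 5, 8] / [6] / [7];  Q = [1, 3, 6] / [2, 4, 8] / [5] / [7];  common shape = (3, 3, 1, 1)

Row-insert the values π_1, π_2, … into P one at a time, bumping the leftmost entry strictly greater than the inserted value down to the next row. The recording tableau Q records, in position (i, j), the step at which that cell was added to P.
  Insert 2 (step 1): P = [2];  Q = [1]
  Insert 1 (step 2): P = [1] / [2];  Q = [1] / [2]
  Insert 7 (step 3): P = [1, 7] / [2];  Q = [1, 3] / [2]
  Insert 6 (step 4): P = [1, 6] / [2, 7];  Q = [1, 3] / [2, 4]
  Insert 5 (step 5): P = [1, 5] / [2, 6] / [7];  Q = [1, 3] / [2, 4] / [5]
  Insert 8 (step 6): P = [1, 5, 8] / [2, 6] / [7];  Q = [1, 3, 6] / [2, 4] / [5]
  Insert 3 (step 7): P = [1, 3, 8] / [2, 5] / [6] / [7];  Q = [1, 3, 6] / [2, 4] / [5] / [7]
  Insert 4 (step 8): P = [1, 3, 4] / [2, 5, 8] / [6] / [7];  Q = [1, 3, 6] / [2, 4, 8] / [5] / [7]
Final shape: (3, 3, 1, 1).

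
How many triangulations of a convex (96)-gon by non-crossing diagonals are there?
C_94 = 239993345518077005168915776623476723006280827488229600

These polygon triangulations are counted by the Catalan number C_n = (1/(n + 1)) · C(2n, n). For n = 94: C_94 = (1/95) · C(188, 94) = 22799367824217315491046998779230288685596678611381812000/95 = 239993345518077005168915776623476723006280827488229600.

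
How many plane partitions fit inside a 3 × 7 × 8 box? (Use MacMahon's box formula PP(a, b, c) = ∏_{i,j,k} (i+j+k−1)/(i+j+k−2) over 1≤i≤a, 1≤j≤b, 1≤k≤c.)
PP(3, 7, 8) = 4971151900

Evaluate the triple product over i = 1..3, j = 1..7, k = 1..8. The factors are (2/1) · (3/2) · (4/3) · (5/4) · (6/5) · (7/6) · (8/7) · (9/8) · … (168 factors total). The numerators and denominators telescope so the product is an integer; carrying out the multiplication exactly gives PP(3, 7, 8) = 4971151900.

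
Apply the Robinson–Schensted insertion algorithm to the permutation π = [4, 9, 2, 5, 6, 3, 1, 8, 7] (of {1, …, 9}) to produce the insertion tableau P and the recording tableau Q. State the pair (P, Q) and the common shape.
P = [1, 3, 6, 7] / [2, 5, 8] / [4] / [9];  Q = [1, 2, 5, 8] / [3, 4, 9] / [6] / [7];  common shape = (4, 3, 1, 1)

Row-insert the values π_1, π_2, … into P one at a time, bumping the leftmost entry strictly greater than the inserted value down to the next row. The recording tableau Q records, in position (i, j), the step at which that cell was added to P.
  Insert 4 (step 1): P = [4];  Q = [1]
  Insert 9 (step 2): P = [4, 9];  Q = [1, 2]
  Insert 2 (step 3): P = [2, 9] / [4];  Q = [1, 2] / [3]
  Insert 5 (step 4): P = [2, 5] / [4, 9];  Q = [1, 2] / [3, 4]
  Insert 6 (step 5): P = [2, 5, 6] / [4, 9];  Q = [1, 2, 5] / [3, 4]
  Insert 3 (step 6): P = [2, 3, 6] / [4, 5] / [9];  Q = [1, 2, 5] / [3, 4] / [6]
  Insert 1 (step 7): P = [1, 3, 6] / [2, 5] / [4] / [9];  Q = [1, 2, 5] / [3, 4] / [6] / [7]
  Insert 8 (step 8): P = [1, 3, 6, 8] / [2, 5] / [4] / [9];  Q = [1, 2, 5, 8] / [3, 4] / [6] / [7]
  Insert 7 (step 9): P = [1, 3, 6, 7] / [2, 5, 8] / [4] / [9];  Q = [1, 2, 5, 8] / [3, 4, 9] / [6] / [7]
Final shape: (4, 3, 1, 1).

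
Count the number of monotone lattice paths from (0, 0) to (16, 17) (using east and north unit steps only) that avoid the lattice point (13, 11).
Number of paths = 957127014

Total paths from (0, 0) to (16, 17): C(33, 16) = 1166803110. Paths through (13, 11): (paths (0, 0) → (13, 11)) × (paths (13, 11) → (16, 17)) = C(24, 13) · C(9, 3) = 2496144 · 84 = 209676096. Avoidance count = 1166803110 − 209676096 = 957127014.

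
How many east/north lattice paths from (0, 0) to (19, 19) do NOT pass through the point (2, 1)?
Number of paths = 21732560850

Total paths from (0, 0) to (19, 19): C(38, 19) = 35345263800. Paths through (2, 1): (paths (0, 0) → (2, 1)) × (paths (2, 1) → (19, 19)) = C(3, 2) · C(35, 17) = 3 · 4537567650 = 13612702950. Avoidance count = 35345263800 − 13612702950 = 21732560850.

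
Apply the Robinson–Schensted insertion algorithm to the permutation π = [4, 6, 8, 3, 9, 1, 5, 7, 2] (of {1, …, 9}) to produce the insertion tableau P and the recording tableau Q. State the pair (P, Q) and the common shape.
P = [1, 2, 7, 9] / [3, 5, 8] / [4, 6];  Q = [1, 2, 3, 5] / [4, 7, 8] / [6, 9];  common shape = (4, 3, 2)

Row-insert the values π_1, π_2, … into P one at a time, bumping the leftmost entry strictly greater than the inserted value down to the next row. The recording tableau Q records, in position (i, j), the step at which that cell was added to P.
  Insert 4 (step 1): P = [4];  Q = [1]
  Insert 6 (step 2): P = [4, 6];  Q = [1, 2]
  Insert 8 (step 3): P = [4, 6, 8];  Q = [1, 2, 3]
  Insert 3 (step 4): P = [3, 6, 8] / [4];  Q = [1, 2, 3] / [4]
  Insert 9 (step 5): P = [3, 6, 8, 9] / [4];  Q = [1, 2, 3, 5] / [4]
  Insert 1 (step 6): P = [1, 6, 8, 9] / [3] / [4];  Q = [1, 2, 3, 5] / [4] / [6]
  Insert 5 (step 7): P = [1, 5, 8, 9] / [3, 6] / [4];  Q = [1, 2, 3, 5] / [4, 7] / [6]
  Insert 7 (step 8): P = [1, 5, 7, 9] / [3, 6, 8] / [4];  Q = [1, 2, 3, 5] / [4, 7, 8] / [6]
  Insert 2 (step 9): P = [1, 2, 7, 9] / [3, 5, 8] / [4, 6];  Q = [1, 2, 3, 5] / [4, 7, 8] / [6, 9]
Final shape: (4, 3, 2).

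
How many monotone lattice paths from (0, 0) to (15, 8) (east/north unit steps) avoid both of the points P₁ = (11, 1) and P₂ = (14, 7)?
Number of paths = 255810

Inclusion–exclusion. Total paths: C(23, 15) = 490314. Through P₁: C(12, 11)·C(11, 4) = 3960. Through P₂: C(21, 14)·C(2, 1) = 232560. Since P₁ is strictly southwest of P₂, a monotone path through both must visit P₁ then P₂; paths through both = C(12, 11)·C(9, 3)·C(2, 1) = 2016. Avoid both = 490314 − 3960 − 232560 + 2016 = 255810.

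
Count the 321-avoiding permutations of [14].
C_14 = 2674440

These 321-avoiding permutations are counted by the Catalan number C_n = (1/(n + 1)) · C(2n, n). For n = 14: C_14 = (1/15) · C(28, 14) = 40116600/15 = 2674440.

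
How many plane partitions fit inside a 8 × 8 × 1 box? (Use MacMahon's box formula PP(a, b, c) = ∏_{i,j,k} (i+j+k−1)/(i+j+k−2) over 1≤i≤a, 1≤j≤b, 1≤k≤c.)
PP(8, 8, 1) = 12870

Evaluate the triple product over i = 1..8, j = 1..8, k = 1..1. The factors are (2/1) · (3/2) · (4/3) · (5/4) · (6/5) · (7/6) · (8/7) · (9/8) · … (64 factors total). The numerators and denominators telescope so the product is an integer; carrying out the multiplication exactly gives PP(8, 8, 1) = 12870.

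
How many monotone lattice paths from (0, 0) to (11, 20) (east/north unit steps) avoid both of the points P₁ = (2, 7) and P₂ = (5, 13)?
Number of paths = 57251691

Inclusion–exclusion. Total paths: C(31, 11) = 84672315. Through P₁: C(9, 2)·C(22, 9) = 17907120. Through P₂: C(18, 5)·C(13, 6) = 14702688. Since P₁ is strictly southwest of P₂, a monotone path through both must visit P₁ then P₂; paths through both = C(9, 2)·C(9, 3)·C(13, 6) = 5189184. Avoid both = 84672315 − 17907120 − 14702688 + 5189184 = 57251691.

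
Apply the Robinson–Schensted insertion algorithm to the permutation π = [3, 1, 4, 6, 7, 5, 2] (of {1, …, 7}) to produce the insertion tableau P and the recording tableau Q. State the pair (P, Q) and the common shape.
P = [1, 2, 5, 7] / [3, 4] / [6];  Q = [1, 3, 4, 5] / [2, 6] / [7];  common shape = (4, 2, 1)

Row-insert the values π_1, π_2, … into P one at a time, bumping the leftmost entry strictly greater than the inserted value down to the next row. The recording tableau Q records, in position (i, j), the step at which that cell was added to P.
  Insert 3 (step 1): P = [3];  Q = [1]
  Insert 1 (step 2): P = [1] / [3];  Q = [1] / [2]
  Insert 4 (step 3): P = [1, 4] / [3];  Q = [1, 3] / [2]
  Insert 6 (step 4): P = [1, 4, 6] / [3];  Q = [1, 3, 4] / [2]
  Insert 7 (step 5): P = [1, 4, 6, 7] / [3];  Q = [1, 3, 4, 5] / [2]
  Insert 5 (step 6): P = [1, 4, 5, 7] / [3, 6];  Q = [1, 3, 4, 5] / [2, 6]
  Insert 2 (step 7): P = [1, 2, 5, 7] / [3, 4] / [6];  Q = [1, 3, 4, 5] / [2, 6] / [7]
Final shape: (4, 2, 1).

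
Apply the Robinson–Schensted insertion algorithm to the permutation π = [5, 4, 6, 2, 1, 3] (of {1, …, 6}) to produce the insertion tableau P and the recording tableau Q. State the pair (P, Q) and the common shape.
P = [1, 3] / [2, 6] / [4] / [5];  Q = [1, 3] / [2, 6] / [4] / [5];  common shape = (2, 2, 1, 1)

Row-insert the values π_1, π_2, … into P one at a time, bumping the leftmost entry strictly greater than the inserted value down to the next row. The recording tableau Q records, in position (i, j), the step at which that cell was added to P.
  Insert 5 (step 1): P = [5];  Q = [1]
  Insert 4 (step 2): P = [4] / [5];  Q = [1] / [2]
  Insert 6 (step 3): P = [4, 6] / [5];  Q = [1, 3] / [2]
  Insert 2 (step 4): P = [2, 6] / [4] / [5];  Q = [1, 3] / [2] / [4]
  Insert 1 (step 5): P = [1, 6] / [2] / [4] / [5];  Q = [1, 3] / [2] / [4] / [5]
  Insert 3 (step 6): P = [1, 3] / [2, 6] / [4] / [5];  Q = [1, 3] / [2, 6] / [4] / [5]
Final shape: (2, 2, 1, 1).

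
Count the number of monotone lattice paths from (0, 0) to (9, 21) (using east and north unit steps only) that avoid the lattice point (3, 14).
Number of paths = 13140270

Total paths from (0, 0) to (9, 21): C(30, 9) = 14307150. Paths through (3, 14): (paths (0, 0) → (3, 14)) × (paths (3, 14) → (9, 21)) = C(17, 3) · C(13, 6) = 680 · 1716 = 1166880. Avoidance count = 14307150 − 1166880 = 13140270.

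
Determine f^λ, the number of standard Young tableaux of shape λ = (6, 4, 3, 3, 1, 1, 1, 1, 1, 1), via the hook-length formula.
# SYT of shape (6, 4, 3, 3, 1, 1, 1, 1, 1, 1) = 896251356

Hook-length formula: f^λ = n! / Π hook(c), product over all cells c of the Young diagram. For λ = (6, 4, 3, 3, 1, 1, 1, 1, 1, 1), n = 22 boxes. Hook lengths by row (left-to-right, top-to-bottom): [15, 8, 7, 4, 2, 1]; [12, 5, 4, 1]; [10, 3, 2]; [9, 2, 1]; [6]; [5]; [4]; [3]; [2]; [1]. Product of hooks = 1254113280000. So f^λ = 22! / 1254113280000 = 1124000727777607680000 / 1254113280000 = 896251356.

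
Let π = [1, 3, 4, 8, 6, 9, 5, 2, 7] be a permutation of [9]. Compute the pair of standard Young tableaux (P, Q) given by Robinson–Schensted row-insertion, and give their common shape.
P = [1, 2, 4, 5, 7] / [3, 9] / [6] / [8];  Q = [1, 2, 3, 4, 6] / [5, 9] / [7] / [8];  common shape = (5, 2, 1, 1)

Row-insert the values π_1, π_2, … into P one at a time, bumping the leftmost entry strictly greater than the inserted value down to the next row. The recording tableau Q records, in position (i, j), the step at which that cell was added to P.
  Insert 1 (step 1): P = [1];  Q = [1]
  Insert 3 (step 2): P = [1, 3];  Q = [1, 2]
  Insert 4 (step 3): P = [1, 3, 4];  Q = [1, 2, 3]
  Insert 8 (step 4): P = [1, 3, 4, 8];  Q = [1, 2, 3, 4]
  Insert 6 (step 5): P = [1, 3, 4, 6] / [8];  Q = [1, 2, 3, 4] / [5]
  Insert 9 (step 6): P = [1, 3, 4, 6, 9] / [8];  Q = [1, 2, 3, 4, 6] / [5]
  Insert 5 (step 7): P = [1, 3, 4, 5, 9] / [6] / [8];  Q = [1, 2, 3, 4, 6] / [5] / [7]
  Insert 2 (step 8): P = [1, 2, 4, 5, 9] / [3] / [6] / [8];  Q = [1, 2, 3, 4, 6] / [5] / [7] / [8]
  Insert 7 (step 9): P = [1, 2, 4, 5, 7] / [3, 9] / [6] / [8];  Q = [1, 2, 3, 4, 6] / [5, 9] / [7] / [8]
Final shape: (5, 2, 1, 1).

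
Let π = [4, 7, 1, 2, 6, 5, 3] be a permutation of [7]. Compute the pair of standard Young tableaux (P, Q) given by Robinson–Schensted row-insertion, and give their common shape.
P = [1, 2, 3] / [4, 5] / [6] / [7];  Q = [1, 2, 5] / [3, 4] / [6] / [7];  common shape = (3, 2, 1, 1)

Row-insert the values π_1, π_2, … into P one at a time, bumping the leftmost entry strictly greater than the inserted value down to the next row. The recording tableau Q records, in position (i, j), the step at which that cell was added to P.
  Insert 4 (step 1): P = [4];  Q = [1]
  Insert 7 (step 2): P = [4, 7];  Q = [1, 2]
  Insert 1 (step 3): P = [1, 7] / [4];  Q = [1, 2] / [3]
  Insert 2 (step 4): P = [1, 2] / [4, 7];  Q = [1, 2] / [3, 4]
  Insert 6 (step 5): P = [1, 2, 6] / [4, 7];  Q = [1, 2, 5] / [3, 4]
  Insert 5 (step 6): P = [1, 2, 5] / [4, 6] / [7];  Q = [1, 2, 5] / [3, 4] / [6]
  Insert 3 (step 7): P = [1, 2, 3] / [4, 5] / [6] / [7];  Q = [1, 2, 5] / [3, 4] / [6] / [7]
Final shape: (3, 2, 1, 1).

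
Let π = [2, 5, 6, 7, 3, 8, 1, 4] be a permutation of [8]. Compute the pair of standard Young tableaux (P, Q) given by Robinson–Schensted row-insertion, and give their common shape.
P = [1, 3, 4, 7, 8] / [2, 6] / [5];  Q = [1, 2, 3, 4, 6] / [5, 8] / [7];  common shape = (5, 2, 1)

Row-insert the values π_1, π_2, … into P one at a time, bumping the leftmost entry strictly greater than the inserted value down to the next row. The recording tableau Q records, in position (i, j), the step at which that cell was added to P.
  Insert 2 (step 1): P = [2];  Q = [1]
  Insert 5 (step 2): P = [2, 5];  Q = [1, 2]
  Insert 6 (step 3): P = [2, 5, 6];  Q = [1, 2, 3]
  Insert 7 (step 4): P = [2, 5, 6, 7];  Q = [1, 2, 3, 4]
  Insert 3 (step 5): P = [2, 3, 6, 7] / [5];  Q = [1, 2, 3, 4] / [5]
  Insert 8 (step 6): P = [2, 3, 6, 7, 8] / [5];  Q = [1, 2, 3, 4, 6] / [5]
  Insert 1 (step 7): P = [1, 3, 6, 7, 8] / [2] / [5];  Q = [1, 2, 3, 4, 6] / [5] / [7]
  Insert 4 (step 8): P = [1, 3, 4, 7, 8] / [2, 6] / [5];  Q = [1, 2, 3, 4, 6] / [5, 8] / [7]
Final shape: (5, 2, 1).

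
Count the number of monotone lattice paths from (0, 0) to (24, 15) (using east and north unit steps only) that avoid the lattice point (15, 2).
Number of paths = 25073191540

Total paths from (0, 0) to (24, 15): C(39, 24) = 25140840660. Paths through (15, 2): (paths (0, 0) → (15, 2)) × (paths (15, 2) → (24, 15)) = C(17, 15) · C(22, 9) = 136 · 497420 = 67649120. Avoidance count = 25140840660 − 67649120 = 25073191540.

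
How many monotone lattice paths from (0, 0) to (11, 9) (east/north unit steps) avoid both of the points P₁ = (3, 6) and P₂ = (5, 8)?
Number of paths = 148619

Inclusion–exclusion. Total paths: C(20, 11) = 167960. Through P₁: C(9, 3)·C(11, 8) = 13860. Through P₂: C(13, 5)·C(7, 6) = 9009. Since P₁ is strictly southwest of P₂, a monotone path through both must visit P₁ then P₂; paths through both = C(9, 3)·C(4, 2)·C(7, 6) = 3528. Avoid both = 167960 − 13860 − 9009 + 3528 = 148619.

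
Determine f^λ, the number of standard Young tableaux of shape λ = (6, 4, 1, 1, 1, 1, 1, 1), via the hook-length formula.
# SYT of shape (6, 4, 1, 1, 1, 1, 1, 1) = 155232

Hook-length formula: f^λ = n! / Π hook(c), product over all cells c of the Young diagram. For λ = (6, 4, 1, 1, 1, 1, 1, 1), n = 16 boxes. Hook lengths by row (left-to-right, top-to-bottom): [13, 6, 5, 4, 2, 1]; [10, 3, 2, 1]; [6]; [5]; [4]; [3]; [2]; [1]. Product of hooks = 134784000. So f^λ = 16! / 134784000 = 20922789888000 / 134784000 = 155232.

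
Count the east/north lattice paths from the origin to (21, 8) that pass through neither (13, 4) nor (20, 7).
Number of paths = 1909185

Inclusion–exclusion. Total paths: C(29, 21) = 4292145. Through P₁: C(17, 13)·C(12, 8) = 1178100. Through P₂: C(27, 20)·C(2, 1) = 1776060. Since P₁ is strictly southwest of P₂, a monotone path through both must visit P₁ then P₂; paths through both = C(17, 13)·C(10, 7)·C(2, 1) = 571200. Avoid both = 4292145 − 1178100 − 1776060 + 571200 = 1909185.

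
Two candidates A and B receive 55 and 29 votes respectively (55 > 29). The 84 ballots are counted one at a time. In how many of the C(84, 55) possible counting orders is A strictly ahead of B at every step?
Strict-lead orderings = 9138154633052788760352

Total orderings of the 84 votes with 55 for A: C(84, 55) = 29523268814478240610368. By the Bertrand ballot formula (Cycle Lemma / reflection principle), the number of orderings in which A is strictly ahead of B throughout is (p − q)/(p + q) · C(p + q, p) = (55 − 29)/(55 + 29) · 29523268814478240610368 = 9138154633052788760352.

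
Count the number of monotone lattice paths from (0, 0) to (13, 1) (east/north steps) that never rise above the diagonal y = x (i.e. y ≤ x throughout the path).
Number of paths = 13

By the reflection principle (André's argument), the number of monotone paths to (13, 1) with n ≤ m that never go above y = x is C(14, 13) − C(14, 14) = 14 − 1 = 13.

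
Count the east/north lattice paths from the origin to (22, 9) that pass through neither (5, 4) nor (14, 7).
Number of paths = 12856791

Inclusion–exclusion. Total paths: C(31, 22) = 20160075. Through P₁: C(9, 5)·C(22, 17) = 3318084. Through P₂: C(21, 14)·C(10, 8) = 5232600. Since P₁ is strictly southwest of P₂, a monotone path through both must visit P₁ then P₂; paths through both = C(9, 5)·C(12, 9)·C(10, 8) = 1247400. Avoid both = 20160075 − 3318084 − 5232600 + 1247400 = 12856791.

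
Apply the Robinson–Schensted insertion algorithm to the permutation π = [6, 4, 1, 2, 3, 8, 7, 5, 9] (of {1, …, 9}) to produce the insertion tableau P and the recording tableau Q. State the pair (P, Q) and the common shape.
P = [1, 2, 3, 5, 9] / [4, 7] / [6, 8];  Q = [1, 4, 5, 6, 9] / [2, 7] / [3, 8];  common shape = (5, 2, 2)

Row-insert the values π_1, π_2, … into P one at a time, bumping the leftmost entry strictly greater than the inserted value down to the next row. The recording tableau Q records, in position (i, j), the step at which that cell was added to P.
  Insert 6 (step 1): P = [6];  Q = [1]
  Insert 4 (step 2): P = [4] / [6];  Q = [1] / [2]
  Insert 1 (step 3): P = [1] / [4] / [6];  Q = [1] / [2] / [3]
  Insert 2 (step 4): P = [1, 2] / [4] / [6];  Q = [1, 4] / [2] / [3]
  Insert 3 (step 5): P = [1, 2, 3] / [4] / [6];  Q = [1, 4, 5] / [2] / [3]
  Insert 8 (step 6): P = [1, 2, 3, 8] / [4] / [6];  Q = [1, 4, 5, 6] / [2] / [3]
  Insert 7 (step 7): P = [1, 2, 3, 7] / [4, 8] / [6];  Q = [1, 4, 5, 6] / [2, 7] / [3]
  Insert 5 (step 8): P = [1, 2, 3, 5] / [4, 7] / [6, 8];  Q = [1, 4, 5, 6] / [2, 7] / [3, 8]
  Insert 9 (step 9): P = [1, 2, 3, 5, 9] / [4, 7] / [6, 8];  Q = [1, 4, 5, 6, 9] / [2, 7] / [3, 8]
Final shape: (5, 2, 2).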